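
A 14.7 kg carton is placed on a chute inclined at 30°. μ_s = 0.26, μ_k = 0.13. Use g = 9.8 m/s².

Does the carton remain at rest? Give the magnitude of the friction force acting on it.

N = m g cos θ = 125 N.
Down-slope weight component: m g sin θ = 72 N.
μ_s N = 32.4 N.
72 > 32.4 N, so it slides; kinetic friction f = μ_k N = 0.13×125 = 16.2 N.

f ≈ 16.2 N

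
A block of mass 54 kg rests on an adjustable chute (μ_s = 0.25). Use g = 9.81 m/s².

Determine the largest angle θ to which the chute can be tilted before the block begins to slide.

At the slip threshold, m g sin θ = μ_s · m g cos θ, so tan θ = μ_s.
θ_max = arctan(0.25) = 14°.

θ_max ≈ 14°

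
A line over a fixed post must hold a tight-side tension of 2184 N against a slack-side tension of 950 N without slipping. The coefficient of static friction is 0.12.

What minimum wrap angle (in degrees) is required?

T₂/T₁ = e^{μβ} → β = ln(T₂/T₁)/μ.
β = ln(2184/950)/0.12 = 0.8325/0.12 = 6.937 rad.
In degrees: β = 6.937 × 180/π = 397°.

β_min ≈ 397°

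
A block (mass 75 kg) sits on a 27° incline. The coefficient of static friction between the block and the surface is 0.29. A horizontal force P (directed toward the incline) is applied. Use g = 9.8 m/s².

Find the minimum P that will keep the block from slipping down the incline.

P_min ≈ 141 N

The block tends to slide down (tan θ > μ_s), so at the point of impending slip friction acts up-slope at its limit: f = μ_s N.
Perpendicular to the incline: N = m g cos θ + P sin θ.
Along the incline: P cos θ + μ_s N = m g sin θ, i.e. P cos θ + μ_s (m g cos θ + P sin θ) = m g sin θ.
Solving, P (cos θ + μ_s sin θ) = m g (sin θ − μ_s cos θ), so P = 735×0.1956/1.023 = 141 N.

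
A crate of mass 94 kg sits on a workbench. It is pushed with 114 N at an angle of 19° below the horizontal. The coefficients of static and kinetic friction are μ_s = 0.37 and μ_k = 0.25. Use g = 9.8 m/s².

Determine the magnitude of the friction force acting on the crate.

Vertical equilibrium gives N = m g + P sin α = 958.3 N.
Horizontally, friction must balance P cos α = 107.8 N.
μ_s N = 0.37 × 958.3 = 354.6 N.
107.8 ≤ 354.6 N → static; friction equals the required 108 N.

f ≈ 108 N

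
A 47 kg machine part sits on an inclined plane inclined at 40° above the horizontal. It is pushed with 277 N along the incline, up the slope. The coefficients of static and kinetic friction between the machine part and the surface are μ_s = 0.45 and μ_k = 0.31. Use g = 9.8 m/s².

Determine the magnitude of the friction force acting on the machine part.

f ≈ 19.1 N (up the incline)

Normal force: N = m g cos θ = 47 × 9.8 × cos 40° = 352.8 N.
For equilibrium along the incline the friction force must supply f = m g sin θ − P = 296.1 − 277 = 19.07 N (positive meaning up-slope).
Maximum static friction available: μ_s N = 0.45 × 352.8 = 158.8 N.
Since |19.07| ≤ 158.8 N, no slip — friction simply equals what equilibrium demands.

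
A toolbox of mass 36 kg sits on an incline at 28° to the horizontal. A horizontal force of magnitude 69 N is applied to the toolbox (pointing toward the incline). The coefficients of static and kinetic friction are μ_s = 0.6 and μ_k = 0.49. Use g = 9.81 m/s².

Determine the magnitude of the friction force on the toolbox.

f ≈ 105 N (up the incline)

Normal direction: N = m g cos θ + P sin θ = 344.2 N.
Parallel to the incline: P cos θ − m g sin θ = 60.92 − 165.8 = -104.9 N; the friction needed to balance this is 104.9 N acting up the slope.
Maximum static friction: μ_s N = 0.6 × 344.2 = 206.5 N.
Since 104.9 N is within the 206.5 N limit, the toolbox stays put and friction is exactly 105 N.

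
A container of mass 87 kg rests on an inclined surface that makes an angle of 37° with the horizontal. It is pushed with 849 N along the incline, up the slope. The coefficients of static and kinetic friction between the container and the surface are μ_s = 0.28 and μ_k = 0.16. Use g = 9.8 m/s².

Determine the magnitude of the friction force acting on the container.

f ≈ 109 N (down the incline)

Normal force: N = m g cos θ = 87 × 9.8 × cos 37° = 680.9 N.
Parallel to the incline, ΣF = 0 gives f = m g sin θ − P = 513.1 − 849 = -335.9 N (up-slope positive).
Maximum static friction available: μ_s N = 0.28 × 680.9 = 190.7 N.
Since |-335.9| > 190.7 N, static friction cannot hold it; the container slides up the incline and kinetic friction applies: f = μ_k N = 0.16 × 680.9 = 109 N.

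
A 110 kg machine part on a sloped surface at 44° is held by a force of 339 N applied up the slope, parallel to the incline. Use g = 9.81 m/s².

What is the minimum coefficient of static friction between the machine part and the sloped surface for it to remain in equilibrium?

N = m g cos θ = 776.2 N.
Friction must make up the shortfall along the incline: f = m g sin θ − P = 749.6 − 339 = 410.6 N.
At the threshold f = μ_s N, so μ_s,min = 410.6/776.2 = 0.529.

μ_s,min ≈ 0.529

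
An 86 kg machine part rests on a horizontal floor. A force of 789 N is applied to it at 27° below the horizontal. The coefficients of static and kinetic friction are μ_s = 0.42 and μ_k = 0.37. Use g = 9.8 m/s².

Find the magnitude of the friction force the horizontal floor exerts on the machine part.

f ≈ 444 N

The vertical component of P adds to the normal force: N = m g + P sin α = 842.8 + 358.2 = 1201 N.
The horizontal driving force is P cos α = 703 N, so equilibrium needs friction f = 703 N.
μ_s N = 0.42 × 1201 = 504.4 N.
The required friction exceeds μ_s N, so the machine part moves and f = μ_k N = 444 N.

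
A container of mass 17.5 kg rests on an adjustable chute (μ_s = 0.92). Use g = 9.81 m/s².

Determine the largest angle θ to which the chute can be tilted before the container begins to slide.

At the slip threshold, m g sin θ = μ_s · m g cos θ, so tan θ = μ_s.
θ_max = arctan(0.92) = 42.6°.

θ_max ≈ 42.6°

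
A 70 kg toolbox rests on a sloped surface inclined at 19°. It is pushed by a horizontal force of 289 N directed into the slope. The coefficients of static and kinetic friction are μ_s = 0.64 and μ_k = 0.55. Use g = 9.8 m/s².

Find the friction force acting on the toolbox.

f ≈ 49.9 N (down the incline)

The horizontal push has a component P sin θ into the surface, so N = m g cos θ + P sin θ = 648.6 + 94.09 = 742.7 N.
Parallel to the incline: P cos θ − m g sin θ = 273.3 − 223.3 = 49.92 N; the friction needed to balance this is 49.92 N acting down the slope.
Maximum static friction: μ_s N = 0.64 × 742.7 = 475.3 N.
Since 49.92 N is within the 475.3 N limit, the toolbox stays put and friction is exactly 49.9 N.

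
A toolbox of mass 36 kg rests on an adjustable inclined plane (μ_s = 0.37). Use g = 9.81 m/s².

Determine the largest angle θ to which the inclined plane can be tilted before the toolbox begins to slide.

At the slip threshold, m g sin θ = μ_s · m g cos θ, so tan θ = μ_s.
θ_max = arctan(0.37) = 20.3°.

θ_max ≈ 20.3°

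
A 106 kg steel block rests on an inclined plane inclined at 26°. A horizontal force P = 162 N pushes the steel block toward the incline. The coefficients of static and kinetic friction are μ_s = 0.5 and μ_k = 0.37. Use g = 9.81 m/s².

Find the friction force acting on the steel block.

Resolve perpendicular to the incline: N = m g cos θ + P sin θ = 106×9.81×cos 26° + 162×sin 26° = 1006 N.
Along the incline, the net driving force (taking up-slope positive) is P cos θ − m g sin θ = 145.6 − 455.8 = -310.2 N, so equilibrium requires friction f = 310.2 N (up-slope).
The limit of static friction is μ_s N = 502.8 N.
Since 310.2 N is within the 502.8 N limit, the steel block stays put and friction is exactly 310 N.

f ≈ 310 N (up the incline)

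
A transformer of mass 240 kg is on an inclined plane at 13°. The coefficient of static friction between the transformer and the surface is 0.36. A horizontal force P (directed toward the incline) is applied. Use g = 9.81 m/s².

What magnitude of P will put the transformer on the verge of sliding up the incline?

P ≈ 1520 N

At impending motion up the slope, friction acts down-slope at its limit: f = μ_s N.
Perpendicular to the incline: N = m g cos θ + P sin θ.
Along the incline: P cos θ = m g sin θ + μ_s N = m g sin θ + μ_s (m g cos θ + P sin θ).
Solving, P (cos θ − μ_s sin θ) = m g (sin θ + μ_s cos θ), so P = 240×9.81×(sin 13° + 0.36 cos 13°)/(cos 13° − 0.36 sin 13°) = 2350×0.5757/0.8934 = 1520 N.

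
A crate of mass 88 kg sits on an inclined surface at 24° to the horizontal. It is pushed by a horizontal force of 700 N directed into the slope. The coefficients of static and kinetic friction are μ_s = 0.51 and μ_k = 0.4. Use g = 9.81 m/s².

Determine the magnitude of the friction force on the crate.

Resolve perpendicular to the incline: N = m g cos θ + P sin θ = 88×9.81×cos 24° + 700×sin 24° = 1073 N.
Parallel to the incline: P cos θ − m g sin θ = 639.5 − 351.1 = 288.4 N; the friction needed to balance this is 288.4 N acting down the slope.
The limit of static friction is μ_s N = 547.4 N.
Since 288.4 N is within the 547.4 N limit, the crate stays put and friction is exactly 288 N.

f ≈ 288 N (down the incline)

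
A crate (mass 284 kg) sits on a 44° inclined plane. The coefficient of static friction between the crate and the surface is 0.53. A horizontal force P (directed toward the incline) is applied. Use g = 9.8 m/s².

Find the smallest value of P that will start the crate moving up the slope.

P ≈ 8530 N

At impending motion up the slope, friction acts down-slope at its limit: f = μ_s N.
Perpendicular to the incline: N = m g cos θ + P sin θ.
Along the incline: P cos θ = m g sin θ + μ_s N = m g sin θ + μ_s (m g cos θ + P sin θ).
Solving, P (cos θ − μ_s sin θ) = m g (sin θ + μ_s cos θ), so P = 284×9.8×(sin 44° + 0.53 cos 44°)/(cos 44° − 0.53 sin 44°) = 2780×1.076/0.3512 = 8530 N.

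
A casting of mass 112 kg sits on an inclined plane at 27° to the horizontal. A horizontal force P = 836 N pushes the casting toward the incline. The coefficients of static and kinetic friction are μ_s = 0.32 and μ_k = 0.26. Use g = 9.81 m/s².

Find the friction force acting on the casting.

f ≈ 246 N (down the incline)

Resolve perpendicular to the incline: N = m g cos θ + P sin θ = 112×9.81×cos 27° + 836×sin 27° = 1359 N.
Along the incline, the net driving force (taking up-slope positive) is P cos θ − m g sin θ = 744.9 − 498.8 = 246.1 N, so equilibrium requires friction f = -246.1 N (down-slope).
The limit of static friction is μ_s N = 434.7 N.
Since 246.1 N is within the 434.7 N limit, the casting stays put and friction is exactly 246 N.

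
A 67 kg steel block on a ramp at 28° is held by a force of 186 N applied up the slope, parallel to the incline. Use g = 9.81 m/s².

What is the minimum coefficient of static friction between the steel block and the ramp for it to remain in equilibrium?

μ_s,min ≈ 0.211

N = m g cos θ = 580.3 N.
Friction must make up the shortfall along the incline: f = m g sin θ − P = 308.6 − 186 = 122.6 N.
At the threshold f = μ_s N, so μ_s,min = 122.6/580.3 = 0.211.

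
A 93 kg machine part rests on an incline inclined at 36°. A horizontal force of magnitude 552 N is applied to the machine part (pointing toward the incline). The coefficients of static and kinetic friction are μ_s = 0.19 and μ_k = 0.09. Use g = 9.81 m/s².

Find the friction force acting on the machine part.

Normal direction: N = m g cos θ + P sin θ = 1063 N.
Parallel to the incline: P cos θ − m g sin θ = 446.6 − 536.3 = -89.68 N; the friction needed to balance this is 89.68 N acting up the slope.
Maximum static friction: μ_s N = 0.19 × 1063 = 201.9 N.
Since 89.68 N is within the 201.9 N limit, the machine part stays put and friction is exactly 89.7 N.

f ≈ 89.7 N (up the incline)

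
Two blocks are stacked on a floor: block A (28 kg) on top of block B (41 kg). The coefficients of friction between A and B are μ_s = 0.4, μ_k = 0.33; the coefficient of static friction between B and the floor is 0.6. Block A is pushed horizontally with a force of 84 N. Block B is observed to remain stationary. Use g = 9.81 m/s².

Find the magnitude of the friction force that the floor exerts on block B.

f ≈ 84 N

Between the blocks, N₁ = m_A g = 274.7 N.
Maximum static friction on A from B: μ_s N₁ = 0.4×274.7 = 109.9 N.
P = 84 N is within that limit, so A and B move together (both at rest); the A–B friction is simply f₁ = P = 84 N.
B experiences an equal 84 N forward from A (third law). B is in equilibrium, so the floor supplies f₂ = 84 N of static friction (limit μ_s(m_A+m_B)g = 406.1 N, not exceeded).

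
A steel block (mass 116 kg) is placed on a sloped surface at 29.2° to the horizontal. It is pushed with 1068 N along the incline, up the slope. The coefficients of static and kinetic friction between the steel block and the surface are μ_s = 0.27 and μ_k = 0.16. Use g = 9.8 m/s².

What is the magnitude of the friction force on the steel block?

f ≈ 159 N (down the incline)

Normal force: N = m g cos θ = 116 × 9.8 × cos 29.2° = 992.3 N.
For equilibrium along the incline the friction force must supply f = m g sin θ − P = 554.6 − 1068 = -513.4 N (positive meaning up-slope).
Maximum static friction available: μ_s N = 0.27 × 992.3 = 267.9 N.
|-513.4| exceeds 267.9 N, so the steel block slips up-slope; friction is kinetic, f = μ_k N = 0.16×992.3 = 159 N.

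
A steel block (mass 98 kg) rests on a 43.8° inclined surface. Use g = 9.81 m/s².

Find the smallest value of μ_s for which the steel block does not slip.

At the slip threshold m g sin θ = μ_s m g cos θ, so μ_s,min = tan θ.
μ_s,min = tan 43.8° = 0.959.

μ_s,min ≈ 0.959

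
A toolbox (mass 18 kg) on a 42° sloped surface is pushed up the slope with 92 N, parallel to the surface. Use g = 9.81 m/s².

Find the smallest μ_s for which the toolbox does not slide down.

N = m g cos θ = 131.2 N.
Friction must make up the shortfall along the incline: f = m g sin θ − P = 118.2 − 92 = 26.16 N.
At the threshold f = μ_s N, so μ_s,min = 26.16/131.2 = 0.199.

μ_s,min ≈ 0.199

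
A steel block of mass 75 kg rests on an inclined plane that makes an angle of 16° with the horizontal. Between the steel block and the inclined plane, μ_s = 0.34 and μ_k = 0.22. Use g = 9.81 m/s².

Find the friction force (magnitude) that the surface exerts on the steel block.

f ≈ 203 N (up the incline)

Perpendicular to the surface, N = m g cos θ = 75·9.81·cos 16° = 707.2 N.
For equilibrium along the incline, friction must balance the weight component: f = m g sin θ = 202.8 N up the slope.
The static-friction ceiling is μ_s N = 0.34 × 707.2 = 240.5 N.
Since |202.8| ≤ 240.5 N, the steel block remains in static equilibrium and friction takes exactly the required value.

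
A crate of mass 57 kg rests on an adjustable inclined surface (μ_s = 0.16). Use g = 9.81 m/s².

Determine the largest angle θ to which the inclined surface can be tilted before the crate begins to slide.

At the slip threshold, m g sin θ = μ_s · m g cos θ, so tan θ = μ_s.
θ_max = arctan(0.16) = 9.09°.

θ_max ≈ 9.09°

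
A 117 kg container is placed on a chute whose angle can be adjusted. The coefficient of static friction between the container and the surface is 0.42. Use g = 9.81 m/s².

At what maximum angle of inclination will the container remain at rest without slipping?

θ_max ≈ 22.8°

At the slip threshold, m g sin θ = μ_s · m g cos θ, so tan θ = μ_s.
θ_max = arctan(0.42) = 22.8°.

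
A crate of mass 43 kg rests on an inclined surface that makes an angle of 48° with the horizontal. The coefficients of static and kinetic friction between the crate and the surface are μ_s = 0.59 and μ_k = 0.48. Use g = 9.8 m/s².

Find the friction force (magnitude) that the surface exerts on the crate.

Perpendicular to the surface, N = m g cos θ = 43·9.8·cos 48° = 282 N.
For equilibrium along the incline, friction must balance the weight component: f = m g sin θ = 313.2 N up the slope.
Maximum static friction available: μ_s N = 0.59 × 282 = 166.4 N.
Since |313.2| > 166.4 N, static friction cannot hold it; the crate slides down the incline and kinetic friction applies: f = μ_k N = 0.48 × 282 = 135 N.

f ≈ 135 N (up the incline)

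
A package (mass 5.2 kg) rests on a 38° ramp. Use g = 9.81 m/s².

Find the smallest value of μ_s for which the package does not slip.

μ_s,min ≈ 0.781

At the slip threshold m g sin θ = μ_s m g cos θ, so μ_s,min = tan θ.
μ_s,min = tan 38° = 0.781.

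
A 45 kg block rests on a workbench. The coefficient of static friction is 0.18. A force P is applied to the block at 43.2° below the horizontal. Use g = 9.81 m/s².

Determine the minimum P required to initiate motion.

N = m g + P sin α (the push presses the block into the workbench).
At impending slip, P cos α = μ_s N = μ_s (m g + P sin α).
Solving: P (cos α − μ_s sin α) = μ_s m g → P = 0.18×441/(cos 43.2° − 0.18 sin 43.2°) = 79.5/0.6058 = 131 N.

P ≈ 131 N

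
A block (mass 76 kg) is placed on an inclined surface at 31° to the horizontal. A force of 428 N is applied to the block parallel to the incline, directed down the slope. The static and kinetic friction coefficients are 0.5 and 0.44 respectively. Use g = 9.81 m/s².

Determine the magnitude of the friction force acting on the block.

f ≈ 281 N (up the incline)

Perpendicular to the surface, N = m g cos θ = 76·9.81·cos 31° = 639.1 N.
Parallel to the incline, ΣF = 0 gives f = m g sin θ + P = 384 + 428 = 812 N (up-slope positive).
Static friction can supply at most μ_s N = 319.5 N.
Since |812| > 319.5 N, static friction cannot hold it; the block slides down the incline and kinetic friction applies: f = μ_k N = 0.44 × 639.1 = 281 N.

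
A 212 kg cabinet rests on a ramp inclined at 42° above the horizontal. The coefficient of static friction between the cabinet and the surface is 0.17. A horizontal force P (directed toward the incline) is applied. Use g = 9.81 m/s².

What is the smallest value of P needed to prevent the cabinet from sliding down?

P_min ≈ 1320 N

The cabinet tends to slide down (tan θ > μ_s), so at the point of impending slip friction acts up-slope at its limit: f = μ_s N.
Perpendicular to the incline: N = m g cos θ + P sin θ.
Along the incline: P cos θ + μ_s N = m g sin θ, i.e. P cos θ + μ_s (m g cos θ + P sin θ) = m g sin θ.
Solving, P (cos θ + μ_s sin θ) = m g (sin θ − μ_s cos θ), so P = 2080×0.5428/0.8569 = 1320 N.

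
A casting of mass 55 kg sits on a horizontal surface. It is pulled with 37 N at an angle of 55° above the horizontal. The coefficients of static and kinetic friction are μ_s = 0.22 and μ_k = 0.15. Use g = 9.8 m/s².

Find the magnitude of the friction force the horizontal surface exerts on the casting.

The vertical component of P reduces the normal force: N = m g − P sin α = 539 − 30.31 = 508.7 N.
For equilibrium, f = P cos α = 37×cos 55° = 21.22 N.
The static-friction limit is μ_s N = 111.9 N.
Since 21.22 N does not exceed the limit, the casting stays at rest and f = 21.2 N.

f ≈ 21.2 N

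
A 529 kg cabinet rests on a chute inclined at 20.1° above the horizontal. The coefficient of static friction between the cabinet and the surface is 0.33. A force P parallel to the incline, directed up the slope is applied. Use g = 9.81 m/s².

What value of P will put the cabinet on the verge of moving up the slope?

P ≈ 3390 N

At impending motion up the slope, friction acts down-slope at its limit: f = μ_s N.
P is parallel to the surface, so N = m g cos θ = 4870 N.
Along the incline: P = m g sin θ + μ_s N = 1780 + 0.33×4870 = 3390 N.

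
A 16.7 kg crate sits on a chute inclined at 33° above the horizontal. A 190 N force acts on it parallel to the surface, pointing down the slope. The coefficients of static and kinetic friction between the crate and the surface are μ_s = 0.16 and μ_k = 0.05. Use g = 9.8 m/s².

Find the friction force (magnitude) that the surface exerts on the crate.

The normal reaction is N = m g cos θ = 137.3 N.
For equilibrium along the incline the friction force must supply f = m g sin θ + P = 89.14 + 190 = 279.1 N (positive meaning up-slope).
Maximum static friction available: μ_s N = 0.16 × 137.3 = 21.96 N.
|279.1| exceeds 21.96 N, so the crate slips down-slope; friction is kinetic, f = μ_k N = 0.05×137.3 = 6.86 N.

f ≈ 6.86 N (up the incline)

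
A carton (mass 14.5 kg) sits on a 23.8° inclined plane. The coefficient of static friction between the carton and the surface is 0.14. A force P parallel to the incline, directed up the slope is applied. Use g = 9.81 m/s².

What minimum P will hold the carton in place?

The carton tends to slide down (tan θ > μ_s), so at the point of impending slip friction acts up-slope at its limit: f = μ_s N.
P is parallel to the surface, so N = m g cos θ = 130 N.
Along the incline: P + μ_s N = m g sin θ, so P = 57.4 − 0.14×130 = 39.2 N.

P_min ≈ 39.2 N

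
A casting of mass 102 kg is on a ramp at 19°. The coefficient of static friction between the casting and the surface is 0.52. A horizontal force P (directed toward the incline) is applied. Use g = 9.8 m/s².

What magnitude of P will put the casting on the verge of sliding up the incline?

At impending motion up the slope, friction acts down-slope at its limit: f = μ_s N.
Perpendicular to the incline: N = m g cos θ + P sin θ.
Along the incline: P cos θ = m g sin θ + μ_s N = m g sin θ + μ_s (m g cos θ + P sin θ).
Solving, P (cos θ − μ_s sin θ) = m g (sin θ + μ_s cos θ), so P = 102×9.8×(sin 19° + 0.52 cos 19°)/(cos 19° − 0.52 sin 19°) = 1000×0.8172/0.7762 = 1050 N.

P ≈ 1050 N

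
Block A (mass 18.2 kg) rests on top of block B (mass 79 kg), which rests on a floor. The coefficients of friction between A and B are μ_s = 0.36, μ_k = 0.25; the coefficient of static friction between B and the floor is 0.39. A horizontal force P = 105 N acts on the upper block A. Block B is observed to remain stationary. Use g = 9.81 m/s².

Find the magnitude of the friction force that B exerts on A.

The normal force B exerts on A is simply A's weight, N₁ = 178.5 N.
Maximum static friction on A from B: μ_s N₁ = 0.36×178.5 = 64.28 N.
Since P = 105 N > 64.28 N, A slides on B; the A–B friction is kinetic: f₁ = μ_k N₁ = 0.25×178.5 = 44.6 N.
By Newton's third law B feels 44.6 N forward from A. With B stationary, the floor's static friction on B balances it: f₂ = 44.6 N (well within μ_s(m_A+m_B)g = 371.9 N).

f ≈ 44.6 N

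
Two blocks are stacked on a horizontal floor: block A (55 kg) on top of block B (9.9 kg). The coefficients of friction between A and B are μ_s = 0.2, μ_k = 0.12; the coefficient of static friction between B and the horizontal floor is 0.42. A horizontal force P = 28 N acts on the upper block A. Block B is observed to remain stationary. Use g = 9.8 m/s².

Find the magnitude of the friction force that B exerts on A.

f ≈ 28 N

Normal force at the A–B interface: N₁ = m_A g = 539 N.
So the A–B interface can sustain at most μ_s N₁ = 107.8 N of static friction.
Since P = 28 N ≤ 107.8 N, A does not slip on B; friction on A equals P = 28 N.
By Newton's third law B feels 28 N forward from A. With B stationary, the floor's static friction on B balances it: f₂ = 28 N (well within μ_s(m_A+m_B)g = 267.1 N).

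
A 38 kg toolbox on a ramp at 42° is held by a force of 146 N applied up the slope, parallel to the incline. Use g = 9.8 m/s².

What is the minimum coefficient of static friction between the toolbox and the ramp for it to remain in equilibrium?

μ_s,min ≈ 0.373

N = m g cos θ = 276.7 N.
Friction must make up the shortfall along the incline: f = m g sin θ − P = 249.2 − 146 = 103.2 N.
At the threshold f = μ_s N, so μ_s,min = 103.2/276.7 = 0.373.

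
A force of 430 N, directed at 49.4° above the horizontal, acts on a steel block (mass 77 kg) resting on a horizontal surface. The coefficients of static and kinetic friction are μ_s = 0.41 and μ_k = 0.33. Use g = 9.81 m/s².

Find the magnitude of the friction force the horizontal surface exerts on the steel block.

The vertical component of P reduces the normal force: N = m g − P sin α = 755.4 − 326.5 = 428.9 N.
Horizontally, friction must balance P cos α = 279.8 N.
The static-friction limit is μ_s N = 175.8 N.
279.8 > 175.8 N → the steel block slides; f = μ_k N = 0.33×428.9 = 142 N.

f ≈ 142 N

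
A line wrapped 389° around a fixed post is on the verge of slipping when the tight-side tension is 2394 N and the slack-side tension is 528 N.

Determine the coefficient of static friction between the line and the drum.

T₂/T₁ = e^{μβ} → μ = ln(T₂/T₁)/β.
β = 389° = 6.789 rad.
μ = ln(2394/528)/6.789 = ln(4.534)/6.789 = 0.223.

μ ≈ 0.223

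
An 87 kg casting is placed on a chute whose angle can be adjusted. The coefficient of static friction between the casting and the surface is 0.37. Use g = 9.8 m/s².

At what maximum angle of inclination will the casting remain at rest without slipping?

θ_max ≈ 20.3°

At the slip threshold, m g sin θ = μ_s · m g cos θ, so tan θ = μ_s.
θ_max = arctan(0.37) = 20.3°.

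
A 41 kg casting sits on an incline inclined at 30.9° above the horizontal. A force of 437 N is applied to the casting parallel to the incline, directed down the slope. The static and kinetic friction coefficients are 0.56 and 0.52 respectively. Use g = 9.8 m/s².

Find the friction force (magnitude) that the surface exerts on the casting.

Normal force: N = m g cos θ = 41 × 9.8 × cos 30.9° = 344.8 N.
The friction needed for equilibrium is m g sin θ + P = 206.3 + 437 = 643.3 N, measured positive up-slope.
The static-friction ceiling is μ_s N = 0.56 × 344.8 = 193.1 N.
Since |643.3| > 193.1 N, static friction cannot hold it; the casting slides down the incline and kinetic friction applies: f = μ_k N = 0.52 × 344.8 = 179 N.

f ≈ 179 N (up the incline)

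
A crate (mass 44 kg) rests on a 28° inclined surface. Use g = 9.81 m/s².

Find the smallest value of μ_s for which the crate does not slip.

μ_s,min ≈ 0.532

At the slip threshold m g sin θ = μ_s m g cos θ, so μ_s,min = tan θ.
μ_s,min = tan 28° = 0.532.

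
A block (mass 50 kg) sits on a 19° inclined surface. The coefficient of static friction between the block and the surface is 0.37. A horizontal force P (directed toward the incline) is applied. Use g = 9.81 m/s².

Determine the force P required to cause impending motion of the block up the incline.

P ≈ 402 N

At impending motion up the slope, friction acts down-slope at its limit: f = μ_s N.
Perpendicular to the incline: N = m g cos θ + P sin θ.
Along the incline: P cos θ = m g sin θ + μ_s N = m g sin θ + μ_s (m g cos θ + P sin θ).
Solving, P (cos θ − μ_s sin θ) = m g (sin θ + μ_s cos θ), so P = 50×9.81×(sin 19° + 0.37 cos 19°)/(cos 19° − 0.37 sin 19°) = 490×0.6754/0.8251 = 402 N.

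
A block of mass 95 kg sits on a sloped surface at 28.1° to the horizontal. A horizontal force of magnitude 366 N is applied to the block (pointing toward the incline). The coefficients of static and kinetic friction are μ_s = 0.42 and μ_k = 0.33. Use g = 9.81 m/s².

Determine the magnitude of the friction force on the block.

Resolve perpendicular to the incline: N = m g cos θ + P sin θ = 95×9.81×cos 28.1° + 366×sin 28.1° = 994.5 N.
Along the incline, the net driving force (taking up-slope positive) is P cos θ − m g sin θ = 322.9 − 439 = -116.1 N, so equilibrium requires friction f = 116.1 N (up-slope).
The limit of static friction is μ_s N = 417.7 N.
Since 116.1 N is within the 417.7 N limit, the block stays put and friction is exactly 116 N.

f ≈ 116 N (up the incline)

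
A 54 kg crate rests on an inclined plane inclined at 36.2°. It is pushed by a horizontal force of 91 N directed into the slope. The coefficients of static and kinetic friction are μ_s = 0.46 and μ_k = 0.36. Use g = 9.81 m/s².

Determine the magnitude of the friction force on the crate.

f ≈ 173 N (up the incline)

Normal direction: N = m g cos θ + P sin θ = 481.2 N.
Along the incline, the net driving force (taking up-slope positive) is P cos θ − m g sin θ = 73.43 − 312.9 = -239.4 N, so equilibrium requires friction f = 239.4 N (up-slope).
The limit of static friction is μ_s N = 221.4 N.
The required 239.4 N exceeds the static limit, so the crate slides down-slope and f = μ_k N = 0.36×481.2 = 173 N.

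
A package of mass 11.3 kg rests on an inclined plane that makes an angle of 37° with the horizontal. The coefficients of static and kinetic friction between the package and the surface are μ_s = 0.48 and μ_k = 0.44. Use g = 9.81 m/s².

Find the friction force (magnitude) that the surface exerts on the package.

Normal force: N = m g cos θ = 11.3 × 9.81 × cos 37° = 88.53 N.
For equilibrium along the incline, friction must balance the weight component: f = m g sin θ = 66.71 N up the slope.
Static friction can supply at most μ_s N = 42.49 N.
|66.71| exceeds 42.49 N, so the package slips down-slope; friction is kinetic, f = μ_k N = 0.44×88.53 = 39 N.

f ≈ 39 N (up the incline)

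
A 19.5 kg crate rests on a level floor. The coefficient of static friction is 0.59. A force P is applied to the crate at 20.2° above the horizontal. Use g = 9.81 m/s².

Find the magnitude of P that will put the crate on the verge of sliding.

N = m g − P sin α (the pull lifts the crate).
At impending slip, P cos α = μ_s N = μ_s (m g − P sin α).
Solving: P (cos α + μ_s sin α) = μ_s m g → P = 0.59×191/(cos 20.2° + 0.59 sin 20.2°) = 113/1.142 = 98.8 N.

P ≈ 98.8 N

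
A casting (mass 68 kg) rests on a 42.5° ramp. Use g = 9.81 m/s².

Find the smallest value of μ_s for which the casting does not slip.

At the slip threshold m g sin θ = μ_s m g cos θ, so μ_s,min = tan θ.
μ_s,min = tan 42.5° = 0.916.

μ_s,min ≈ 0.916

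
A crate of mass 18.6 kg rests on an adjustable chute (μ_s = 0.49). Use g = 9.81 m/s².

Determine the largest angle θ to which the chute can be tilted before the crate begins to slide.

θ_max ≈ 26.1°

At the slip threshold, m g sin θ = μ_s · m g cos θ, so tan θ = μ_s.
θ_max = arctan(0.49) = 26.1°.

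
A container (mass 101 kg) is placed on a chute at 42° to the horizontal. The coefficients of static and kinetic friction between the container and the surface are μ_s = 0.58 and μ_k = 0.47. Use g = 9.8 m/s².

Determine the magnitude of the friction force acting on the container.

The normal reaction is N = m g cos θ = 735.6 N.
For equilibrium along the incline, friction must balance the weight component: f = m g sin θ = 662.3 N up the slope.
Maximum static friction available: μ_s N = 0.58 × 735.6 = 426.6 N.
|662.3| exceeds 426.6 N, so the container slips down-slope; friction is kinetic, f = μ_k N = 0.47×735.6 = 346 N.

f ≈ 346 N (up the incline)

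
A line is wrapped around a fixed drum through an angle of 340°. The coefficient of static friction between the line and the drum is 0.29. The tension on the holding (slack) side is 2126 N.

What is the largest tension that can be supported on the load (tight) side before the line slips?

At impending slip the capstan equation gives T₂/T₁ = e^{μβ} with β in radians.
β = 340° × π/180 = 5.934 rad.
e^{μβ} = e^{0.29×5.934} = 5.59.
T₂ = T₁ · e^{μβ} = 2126 × 5.59 = 11900 N.

T_max ≈ 11900 N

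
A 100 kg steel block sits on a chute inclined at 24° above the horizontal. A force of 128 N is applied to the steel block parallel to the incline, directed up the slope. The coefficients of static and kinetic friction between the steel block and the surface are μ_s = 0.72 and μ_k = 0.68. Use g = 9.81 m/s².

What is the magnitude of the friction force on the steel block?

Perpendicular to the surface, N = m g cos θ = 100·9.81·cos 24° = 896.2 N.
For equilibrium along the incline the friction force must supply f = m g sin θ − P = 399 − 128 = 271 N (positive meaning up-slope).
Static friction can supply at most μ_s N = 645.3 N.
Since |271| ≤ 645.3 N, no slip — friction simply equals what equilibrium demands.

f ≈ 271 N (up the incline)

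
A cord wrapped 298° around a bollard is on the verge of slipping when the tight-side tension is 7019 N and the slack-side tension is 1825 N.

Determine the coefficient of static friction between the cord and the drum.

T₂/T₁ = e^{μβ} → μ = ln(T₂/T₁)/β.
β = 298° = 5.201 rad.
μ = ln(7019/1825)/5.201 = ln(3.846)/5.201 = 0.259.

μ ≈ 0.259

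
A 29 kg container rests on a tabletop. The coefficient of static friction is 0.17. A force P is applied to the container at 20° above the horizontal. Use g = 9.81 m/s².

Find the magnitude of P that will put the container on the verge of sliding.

P ≈ 48.5 N

N = m g − P sin α (the pull lifts the container).
At impending slip, P cos α = μ_s N = μ_s (m g − P sin α).
Solving: P (cos α + μ_s sin α) = μ_s m g → P = 0.17×284/(cos 20° + 0.17 sin 20°) = 48.4/0.9978 = 48.5 N.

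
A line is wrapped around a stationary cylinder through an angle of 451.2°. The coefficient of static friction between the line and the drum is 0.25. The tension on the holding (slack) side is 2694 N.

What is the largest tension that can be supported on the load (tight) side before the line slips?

At impending slip the capstan equation gives T₂/T₁ = e^{μβ} with β in radians.
β = 451.2° × π/180 = 7.875 rad.
e^{μβ} = e^{0.25×7.875} = 7.162.
T₂ = T₁ · e^{μβ} = 2694 × 7.162 = 19300 N.

T_max ≈ 19300 N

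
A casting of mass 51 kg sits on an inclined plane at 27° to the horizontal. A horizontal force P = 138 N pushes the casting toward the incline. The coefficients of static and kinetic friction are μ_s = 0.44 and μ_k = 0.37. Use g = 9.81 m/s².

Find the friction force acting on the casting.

Resolve perpendicular to the incline: N = m g cos θ + P sin θ = 51×9.81×cos 27° + 138×sin 27° = 508.4 N.
Along the incline, the net driving force (taking up-slope positive) is P cos θ − m g sin θ = 123 − 227.1 = -104.2 N, so equilibrium requires friction f = 104.2 N (up-slope).
The limit of static friction is μ_s N = 223.7 N.
Since 104.2 N is within the 223.7 N limit, the casting stays put and friction is exactly 104 N.

f ≈ 104 N (up the incline)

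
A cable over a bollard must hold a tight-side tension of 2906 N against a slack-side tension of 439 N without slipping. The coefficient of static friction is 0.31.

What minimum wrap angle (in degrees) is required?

T₂/T₁ = e^{μβ} → β = ln(T₂/T₁)/μ.
β = ln(2906/439)/0.31 = 1.89/0.31 = 6.097 rad.
In degrees: β = 6.097 × 180/π = 349°.

β_min ≈ 349°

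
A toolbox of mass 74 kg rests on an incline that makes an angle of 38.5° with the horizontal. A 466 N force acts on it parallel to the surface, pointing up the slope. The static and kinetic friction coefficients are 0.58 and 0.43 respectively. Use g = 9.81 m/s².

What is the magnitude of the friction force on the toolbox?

f ≈ 14.1 N (down the incline)

Normal force: N = m g cos θ = 74 × 9.81 × cos 38.5° = 568.1 N.
The friction needed for equilibrium is m g sin θ − P = 451.9 − 466 = -14.09 N, measured positive up-slope.
Maximum static friction available: μ_s N = 0.58 × 568.1 = 329.5 N.
Since |-14.09| ≤ 329.5 N, the toolbox remains in static equilibrium and friction takes exactly the required value.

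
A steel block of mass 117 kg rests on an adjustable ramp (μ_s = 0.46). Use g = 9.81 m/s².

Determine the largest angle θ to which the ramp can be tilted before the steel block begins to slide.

θ_max ≈ 24.7°

At the slip threshold, m g sin θ = μ_s · m g cos θ, so tan θ = μ_s.
θ_max = arctan(0.46) = 24.7°.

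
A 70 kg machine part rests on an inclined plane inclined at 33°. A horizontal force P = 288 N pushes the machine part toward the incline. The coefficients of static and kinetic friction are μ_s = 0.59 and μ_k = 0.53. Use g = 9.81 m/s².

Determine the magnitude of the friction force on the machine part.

f ≈ 132 N (up the incline)

Normal direction: N = m g cos θ + P sin θ = 732.8 N.
Parallel to the incline: P cos θ − m g sin θ = 241.5 − 374 = -132.5 N; the friction needed to balance this is 132.5 N acting up the slope.
Maximum static friction: μ_s N = 0.59 × 732.8 = 432.3 N.
Since 132.5 N is within the 432.3 N limit, the machine part stays put and friction is exactly 132 N.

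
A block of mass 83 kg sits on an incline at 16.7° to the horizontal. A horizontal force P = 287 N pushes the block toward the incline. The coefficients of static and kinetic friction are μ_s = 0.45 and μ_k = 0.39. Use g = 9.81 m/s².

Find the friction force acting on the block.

Normal direction: N = m g cos θ + P sin θ = 862.4 N.
Parallel to the incline: P cos θ − m g sin θ = 274.9 − 234 = 40.92 N; the friction needed to balance this is 40.92 N acting down the slope.
The limit of static friction is μ_s N = 388.1 N.
|f_req| = 40.92 ≤ 388.1 N → the block is in equilibrium; friction equals the required value.

f ≈ 40.9 N (down the incline)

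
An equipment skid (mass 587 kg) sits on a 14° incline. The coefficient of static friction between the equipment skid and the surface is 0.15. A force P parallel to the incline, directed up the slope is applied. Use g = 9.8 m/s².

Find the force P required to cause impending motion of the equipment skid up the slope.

P ≈ 2230 N

At impending motion up the slope, friction acts down-slope at its limit: f = μ_s N.
P is parallel to the surface, so N = m g cos θ = 5580 N.
Along the incline: P = m g sin θ + μ_s N = 1390 + 0.15×5580 = 2230 N.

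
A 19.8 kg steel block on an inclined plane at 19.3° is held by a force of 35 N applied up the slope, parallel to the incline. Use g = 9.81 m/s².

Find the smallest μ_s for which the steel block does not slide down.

N = m g cos θ = 183.3 N.
Friction must make up the shortfall along the incline: f = m g sin θ − P = 64.2 − 35 = 29.2 N.
At the threshold f = μ_s N, so μ_s,min = 29.2/183.3 = 0.159.

μ_s,min ≈ 0.159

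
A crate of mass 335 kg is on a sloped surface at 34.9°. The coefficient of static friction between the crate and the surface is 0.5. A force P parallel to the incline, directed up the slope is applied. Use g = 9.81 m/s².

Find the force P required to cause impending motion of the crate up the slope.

At impending motion up the slope, friction acts down-slope at its limit: f = μ_s N.
P is parallel to the surface, so N = m g cos θ = 2700 N.
Along the incline: P = m g sin θ + μ_s N = 1880 + 0.5×2700 = 3230 N.

P ≈ 3230 N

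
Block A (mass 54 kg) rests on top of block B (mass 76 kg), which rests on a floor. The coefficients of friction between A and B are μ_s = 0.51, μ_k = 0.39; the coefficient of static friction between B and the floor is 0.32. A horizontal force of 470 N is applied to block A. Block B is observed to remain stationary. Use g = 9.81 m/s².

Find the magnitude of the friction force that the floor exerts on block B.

f ≈ 207 N

The normal force B exerts on A is simply A's weight, N₁ = 529.7 N.
Maximum static friction on A from B: μ_s N₁ = 0.51×529.7 = 270.2 N.
Since P = 470 N > 270.2 N, A slides on B; the A–B friction is kinetic: f₁ = μ_k N₁ = 0.39×529.7 = 207 N.
B experiences an equal 207 N forward from A (third law). B is in equilibrium, so the floor supplies f₂ = 207 N of static friction (limit μ_s(m_A+m_B)g = 408.1 N, not exceeded).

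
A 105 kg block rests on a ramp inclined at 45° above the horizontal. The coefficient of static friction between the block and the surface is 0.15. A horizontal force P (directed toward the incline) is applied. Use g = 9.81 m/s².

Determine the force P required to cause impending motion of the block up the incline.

P ≈ 1390 N

At impending motion up the slope, friction acts down-slope at its limit: f = μ_s N.
Perpendicular to the incline: N = m g cos θ + P sin θ.
Along the incline: P cos θ = m g sin θ + μ_s N = m g sin θ + μ_s (m g cos θ + P sin θ).
Solving, P (cos θ − μ_s sin θ) = m g (sin θ + μ_s cos θ), so P = 105×9.81×(sin 45° + 0.15 cos 45°)/(cos 45° − 0.15 sin 45°) = 1030×0.8132/0.601 = 1390 N.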